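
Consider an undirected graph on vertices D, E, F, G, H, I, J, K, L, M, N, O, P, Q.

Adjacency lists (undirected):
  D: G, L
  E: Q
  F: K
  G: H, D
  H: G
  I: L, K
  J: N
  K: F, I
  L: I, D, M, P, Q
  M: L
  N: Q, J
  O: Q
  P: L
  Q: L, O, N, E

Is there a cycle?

No

DFS, tracking each vertex's parent; an edge to a visited non-parent vertex closes a cycle.
Start from D:
visit D (parent –)
  visit G (parent D)
    visit H (parent G)
      H–G: parent, skip
    G–D: parent, skip
  visit L (parent D)
    visit I (parent L)
      I–L: parent, skip
      visit K (parent I)
        visit F (parent K)
          F–K: parent, skip
        K–I: parent, skip
    L–D: parent, skip
    visit M (parent L)
      M–L: parent, skip
    visit P (parent L)
      P–L: parent, skip
    visit Q (parent L)
      Q–L: parent, skip
      visit O (parent Q)
        O–Q: parent, skip
      visit N (parent Q)
        N–Q: parent, skip
        visit J (parent N)
          J–N: parent, skip
      visit E (parent Q)
        E–Q: parent, skip
No non-parent visited neighbor found — the graph is a forest.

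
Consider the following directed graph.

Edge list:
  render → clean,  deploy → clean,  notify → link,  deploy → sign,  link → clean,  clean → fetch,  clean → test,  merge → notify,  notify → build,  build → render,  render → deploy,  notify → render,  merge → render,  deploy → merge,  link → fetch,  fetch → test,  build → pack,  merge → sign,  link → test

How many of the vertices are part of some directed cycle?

5

A vertex is on a directed cycle iff it belongs to a strongly connected component of size ≥ 2 (or has a self-loop).
The vertices on cycles are {build, merge, deploy, notify, render} — 5 in total.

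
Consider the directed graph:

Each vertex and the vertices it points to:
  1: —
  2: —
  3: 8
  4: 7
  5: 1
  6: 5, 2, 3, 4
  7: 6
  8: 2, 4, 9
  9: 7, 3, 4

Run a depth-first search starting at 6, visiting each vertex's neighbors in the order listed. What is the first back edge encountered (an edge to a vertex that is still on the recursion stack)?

DFS from 6 (visiting each vertex's neighbors in the order listed); mark gray on enter, black on exit:
6 gray
  5 gray
    1 gray
    1 black
  5 black
  2 gray
  2 black
  3 gray
    8 gray
      8→2: 2 black — skip
      4 gray
        7 gray
          7→6: 6 is gray → back edge
First back edge: 7 → 6.

7→6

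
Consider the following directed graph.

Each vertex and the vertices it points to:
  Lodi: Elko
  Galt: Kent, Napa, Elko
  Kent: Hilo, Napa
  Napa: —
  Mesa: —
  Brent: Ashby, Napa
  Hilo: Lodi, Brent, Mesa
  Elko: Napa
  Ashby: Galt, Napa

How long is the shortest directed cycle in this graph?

5

For each vertex v, BFS finds the shortest path from v back to v.
The shortest such closed walk is Kent → Hilo → Brent → Ashby → Galt → Kent, length 5.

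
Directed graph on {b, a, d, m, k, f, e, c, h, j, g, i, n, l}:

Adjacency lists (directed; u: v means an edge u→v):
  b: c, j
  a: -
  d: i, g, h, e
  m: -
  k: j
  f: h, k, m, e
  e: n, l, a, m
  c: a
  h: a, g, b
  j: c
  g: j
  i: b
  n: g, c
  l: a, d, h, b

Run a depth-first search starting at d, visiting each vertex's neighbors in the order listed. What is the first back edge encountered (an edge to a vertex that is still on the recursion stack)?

DFS from d (visiting each vertex's neighbors in the order listed); mark gray on enter, black on exit:
d gray
  i gray
    b gray
      c gray
        a gray
        a black
      c black
      j gray
        j→c: c black — skip
      j black
    b black
  i black
  g gray
    g→j: j black — skip
  g black
  h gray
    h→a: a black — skip
    h→g: g black — skip
    h→b: b black — skip
  h black
  e gray
    n gray
      n→g: g black — skip
      n→c: c black — skip
    n black
    l gray
      l→a: a black — skip
      l→d: d is gray → back edge
First back edge: l → d.

l->d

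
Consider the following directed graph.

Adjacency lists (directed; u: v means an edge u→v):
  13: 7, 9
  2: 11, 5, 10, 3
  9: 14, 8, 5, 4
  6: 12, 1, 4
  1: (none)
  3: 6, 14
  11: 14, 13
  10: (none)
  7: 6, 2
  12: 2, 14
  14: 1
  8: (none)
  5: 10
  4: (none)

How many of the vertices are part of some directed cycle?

7

A vertex is on a directed cycle iff it belongs to a strongly connected component of size ≥ 2 (or has a self-loop).
The vertices on cycles are {2, 3, 6, 7, 11, 12, 13} — 7 in total.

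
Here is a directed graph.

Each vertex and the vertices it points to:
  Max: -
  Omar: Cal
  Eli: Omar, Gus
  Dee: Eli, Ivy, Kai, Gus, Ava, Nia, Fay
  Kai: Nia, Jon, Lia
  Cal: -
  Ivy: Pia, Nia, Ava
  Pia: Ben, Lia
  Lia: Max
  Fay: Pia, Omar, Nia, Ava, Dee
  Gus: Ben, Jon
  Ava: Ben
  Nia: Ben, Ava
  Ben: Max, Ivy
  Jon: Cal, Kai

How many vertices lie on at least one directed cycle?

A vertex is on a directed cycle iff it belongs to a strongly connected component of size ≥ 2 (or has a self-loop).
The vertices on cycles are {Ava, Ben, Dee, Fay, Ivy, Jon, Kai, Nia, Pia} — 9 in total.

9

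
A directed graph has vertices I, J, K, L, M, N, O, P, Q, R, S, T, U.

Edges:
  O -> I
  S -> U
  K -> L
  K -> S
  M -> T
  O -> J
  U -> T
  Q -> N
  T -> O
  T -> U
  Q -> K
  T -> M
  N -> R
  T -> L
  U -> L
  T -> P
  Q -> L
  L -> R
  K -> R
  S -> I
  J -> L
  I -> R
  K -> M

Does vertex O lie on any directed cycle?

No

O lies on a cycle iff there is a path from O back to itself.
Exploring from O, it never reaches itself; equivalently, its strongly connected component is a singleton.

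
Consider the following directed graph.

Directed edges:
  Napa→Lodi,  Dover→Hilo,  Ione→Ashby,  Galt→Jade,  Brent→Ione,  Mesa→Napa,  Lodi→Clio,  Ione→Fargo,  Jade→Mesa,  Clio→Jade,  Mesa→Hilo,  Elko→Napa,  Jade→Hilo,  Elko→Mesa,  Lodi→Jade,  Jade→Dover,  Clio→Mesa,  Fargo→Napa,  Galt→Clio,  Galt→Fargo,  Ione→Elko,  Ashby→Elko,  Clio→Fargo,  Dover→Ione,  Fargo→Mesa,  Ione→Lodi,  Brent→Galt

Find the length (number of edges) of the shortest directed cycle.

For each vertex v, BFS finds the shortest path from v back to v.
The shortest such closed walk is Ione → Lodi → Jade → Dover → Ione, length 4.

4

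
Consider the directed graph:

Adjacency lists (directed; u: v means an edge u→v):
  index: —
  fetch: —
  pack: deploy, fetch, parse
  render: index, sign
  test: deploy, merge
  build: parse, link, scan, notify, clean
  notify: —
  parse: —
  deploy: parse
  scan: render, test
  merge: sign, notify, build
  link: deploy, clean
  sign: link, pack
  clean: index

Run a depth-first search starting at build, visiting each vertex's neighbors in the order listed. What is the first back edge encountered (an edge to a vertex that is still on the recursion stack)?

merge->build

DFS from build (visiting each vertex's neighbors in the order listed); mark gray on enter, black on exit:
build gray
  parse gray
  parse black
  link gray
    deploy gray
      deploy→parse: parse black — skip
    deploy black
    clean gray
      index gray
      index black
    clean black
  link black
  scan gray
    render gray
      render→index: index black — skip
      sign gray
        sign→link: link black — skip
        pack gray
          pack→deploy: deploy black — skip
          fetch gray
          fetch black
          pack→parse: parse black — skip
        pack black
      sign black
    render black
    test gray
      test→deploy: deploy black — skip
      merge gray
        merge→sign: sign black — skip
        notify gray
        notify black
        merge→build: build is gray → back edge
First back edge: merge → build.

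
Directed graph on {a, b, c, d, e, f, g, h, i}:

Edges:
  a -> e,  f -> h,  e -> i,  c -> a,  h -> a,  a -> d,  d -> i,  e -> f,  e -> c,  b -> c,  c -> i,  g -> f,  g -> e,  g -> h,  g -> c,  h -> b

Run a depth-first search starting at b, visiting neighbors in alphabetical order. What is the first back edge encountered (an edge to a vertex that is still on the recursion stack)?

DFS from b (visiting neighbors in alphabetical order); mark gray on enter, black on exit:
b gray
  c gray
    a gray
      d gray
        i gray
        i black
      d black
      e gray
        e→c: c is gray → back edge
First back edge: e → c.

e→c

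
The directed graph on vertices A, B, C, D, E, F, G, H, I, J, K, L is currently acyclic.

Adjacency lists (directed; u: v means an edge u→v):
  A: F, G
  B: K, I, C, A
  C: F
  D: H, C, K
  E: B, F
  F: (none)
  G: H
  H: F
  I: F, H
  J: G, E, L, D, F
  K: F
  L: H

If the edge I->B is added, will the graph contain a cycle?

Yes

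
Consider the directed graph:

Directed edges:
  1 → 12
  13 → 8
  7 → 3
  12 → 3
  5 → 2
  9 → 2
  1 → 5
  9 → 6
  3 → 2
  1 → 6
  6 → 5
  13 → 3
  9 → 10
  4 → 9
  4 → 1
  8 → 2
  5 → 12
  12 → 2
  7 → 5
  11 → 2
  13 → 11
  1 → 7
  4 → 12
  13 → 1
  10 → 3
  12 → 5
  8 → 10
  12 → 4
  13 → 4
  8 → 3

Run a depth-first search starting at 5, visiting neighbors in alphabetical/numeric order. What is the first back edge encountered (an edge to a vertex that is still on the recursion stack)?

1->5

DFS from 5 (visiting neighbors in alphabetical/numeric order); mark gray on enter, black on exit:
5 gray
  2 gray
  2 black
  12 gray
    12→2: 2 black — skip
    3 gray
      3→2: 2 black — skip
    3 black
    4 gray
      1 gray
        1→5: 5 is gray → back edge
First back edge: 1 → 5.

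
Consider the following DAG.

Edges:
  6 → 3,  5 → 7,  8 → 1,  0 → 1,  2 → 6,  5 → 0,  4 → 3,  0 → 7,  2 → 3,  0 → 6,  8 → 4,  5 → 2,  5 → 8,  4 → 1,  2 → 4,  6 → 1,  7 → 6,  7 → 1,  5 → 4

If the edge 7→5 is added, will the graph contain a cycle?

Adding 7→5 creates a cycle iff 5 can already reach 7.
Path from 5: 5 → 7.
So 5 → … → 7 → 5 is a cycle.

Yes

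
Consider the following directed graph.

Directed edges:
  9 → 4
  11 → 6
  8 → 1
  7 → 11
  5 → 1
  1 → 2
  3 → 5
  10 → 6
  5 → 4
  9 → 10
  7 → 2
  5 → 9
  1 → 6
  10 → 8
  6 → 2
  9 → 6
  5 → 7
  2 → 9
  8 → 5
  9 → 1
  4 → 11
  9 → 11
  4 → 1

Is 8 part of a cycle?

8 is on a cycle iff 8 can reach itself via ≥1 edge.
8 → 5 → 9 → 10 → 8 — yes.

Yes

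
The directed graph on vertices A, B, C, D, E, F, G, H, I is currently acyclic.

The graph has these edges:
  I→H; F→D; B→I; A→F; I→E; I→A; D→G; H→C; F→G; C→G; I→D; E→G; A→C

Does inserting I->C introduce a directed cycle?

Adding I→C creates a cycle iff C can already reach I.
Explore from C: no path reaches I. The graph stays acyclic.

No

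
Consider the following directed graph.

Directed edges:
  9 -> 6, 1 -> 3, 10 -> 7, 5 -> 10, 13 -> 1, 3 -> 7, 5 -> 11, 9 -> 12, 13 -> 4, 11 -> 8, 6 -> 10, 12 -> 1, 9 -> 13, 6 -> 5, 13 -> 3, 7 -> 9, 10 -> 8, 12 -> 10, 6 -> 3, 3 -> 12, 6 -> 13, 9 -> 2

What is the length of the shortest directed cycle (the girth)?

For each vertex v, BFS finds the shortest path from v back to v.
The shortest such closed walk is 3 → 12 → 1 → 3, length 3.

3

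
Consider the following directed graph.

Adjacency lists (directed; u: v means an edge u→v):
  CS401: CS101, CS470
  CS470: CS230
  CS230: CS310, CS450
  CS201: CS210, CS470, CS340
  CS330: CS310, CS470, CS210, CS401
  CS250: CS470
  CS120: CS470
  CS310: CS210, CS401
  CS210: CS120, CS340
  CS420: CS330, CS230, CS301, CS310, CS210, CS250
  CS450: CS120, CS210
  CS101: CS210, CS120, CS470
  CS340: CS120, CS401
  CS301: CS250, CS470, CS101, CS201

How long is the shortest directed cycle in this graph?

For each vertex v, BFS finds the shortest path from v back to v.
The shortest such closed walk is CS230 → CS310 → CS401 → CS470 → CS230, length 4.

4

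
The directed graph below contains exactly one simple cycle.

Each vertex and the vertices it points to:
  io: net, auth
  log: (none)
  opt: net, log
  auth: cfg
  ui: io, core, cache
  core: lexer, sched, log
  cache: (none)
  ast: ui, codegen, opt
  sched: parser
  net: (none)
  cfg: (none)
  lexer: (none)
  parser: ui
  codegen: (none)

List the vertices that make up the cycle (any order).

ui, core, sched, parser

DFS with gray/black marking from ui:
ui gray
  io gray
    net gray
    net black
    auth gray
      cfg gray
      cfg black
    auth black
  io black
  core gray
    lexer gray
    lexer black
    sched gray
      parser gray
        parser→ui: ui is gray → back edge
Back edge closes the cycle ui → core → sched → parser → ui; its vertices are {ui, core, sched, parser}.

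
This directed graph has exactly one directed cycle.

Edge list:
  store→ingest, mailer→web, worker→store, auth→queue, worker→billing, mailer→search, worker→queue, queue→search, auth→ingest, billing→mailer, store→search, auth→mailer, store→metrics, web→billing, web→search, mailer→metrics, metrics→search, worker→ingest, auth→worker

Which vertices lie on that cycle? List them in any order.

web, mailer, billing

DFS with gray/black marking from mailer:
mailer gray
  metrics gray
    search gray
    search black
  metrics black
  mailer→search: search black — skip
  web gray
    billing gray
      billing→mailer: mailer is gray → back edge
Back edge closes the cycle mailer → web → billing → mailer; its vertices are {web, mailer, billing}.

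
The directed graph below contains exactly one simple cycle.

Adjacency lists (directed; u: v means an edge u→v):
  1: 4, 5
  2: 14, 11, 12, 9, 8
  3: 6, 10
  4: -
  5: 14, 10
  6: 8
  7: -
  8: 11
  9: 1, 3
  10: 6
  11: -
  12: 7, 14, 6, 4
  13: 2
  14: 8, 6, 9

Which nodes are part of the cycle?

1, 5, 9, 14

DFS with gray/black marking from 9:
9 gray
  1 gray
    4 gray
    4 black
    5 gray
      14 gray
        8 gray
          11 gray
          11 black
        8 black
        6 gray
          6→8: 8 black — skip
        6 black
        14→9: 9 is gray → back edge
Back edge closes the cycle 9 → 1 → 5 → 14 → 9; its vertices are {1, 5, 9, 14}.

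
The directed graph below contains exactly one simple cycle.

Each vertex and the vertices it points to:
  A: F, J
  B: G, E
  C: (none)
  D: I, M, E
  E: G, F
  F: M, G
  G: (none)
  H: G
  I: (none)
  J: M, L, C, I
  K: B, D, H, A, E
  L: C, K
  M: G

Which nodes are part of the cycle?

DFS with gray/black marking from K:
K gray
  B gray
    G gray
    G black
    E gray
      E→G: G black — skip
      F gray
        M gray
          M→G: G black — skip
        M black
        F→G: G black — skip
      F black
    E black
  B black
  D gray
    I gray
    I black
    D→M: M black — skip
    D→E: E black — skip
  D black
  H gray
    H→G: G black — skip
  H black
  A gray
    A→F: F black — skip
    J gray
      J→M: M black — skip
      L gray
        C gray
        C black
        L→K: K is gray → back edge
Back edge closes the cycle K → A → J → L → K; its vertices are {A, J, K, L}.

A, J, K, L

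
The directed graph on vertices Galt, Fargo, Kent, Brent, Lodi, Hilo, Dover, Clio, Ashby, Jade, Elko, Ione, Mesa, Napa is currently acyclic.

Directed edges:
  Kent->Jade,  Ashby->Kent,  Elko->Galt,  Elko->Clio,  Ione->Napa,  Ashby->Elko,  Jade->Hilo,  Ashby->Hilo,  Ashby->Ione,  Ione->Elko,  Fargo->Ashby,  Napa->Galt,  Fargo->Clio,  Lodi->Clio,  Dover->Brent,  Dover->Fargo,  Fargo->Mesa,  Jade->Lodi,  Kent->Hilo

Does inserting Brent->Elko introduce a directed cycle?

No

Adding Brent→Elko creates a cycle iff Elko can already reach Brent.
Explore from Elko: no path reaches Brent. The graph stays acyclic.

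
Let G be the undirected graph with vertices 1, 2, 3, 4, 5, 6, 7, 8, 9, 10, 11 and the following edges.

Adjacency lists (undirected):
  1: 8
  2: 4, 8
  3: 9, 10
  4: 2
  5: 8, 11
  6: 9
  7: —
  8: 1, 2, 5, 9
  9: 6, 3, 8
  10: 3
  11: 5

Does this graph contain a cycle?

No

DFS, tracking each vertex's parent; an edge to a visited non-parent vertex closes a cycle.
Start from 2:
visit 2 (parent –)
  visit 4 (parent 2)
    4–2: parent, skip
  visit 8 (parent 2)
    visit 1 (parent 8)
      1–8: parent, skip
    8–2: parent, skip
    visit 5 (parent 8)
      5–8: parent, skip
      visit 11 (parent 5)
        11–5: parent, skip
    visit 9 (parent 8)
      visit 6 (parent 9)
        6–9: parent, skip
      visit 3 (parent 9)
        3–9: parent, skip
        visit 10 (parent 3)
          10–3: parent, skip
      9–8: parent, skip
visit 7 (parent –)
No non-parent visited neighbor found — the graph is a forest.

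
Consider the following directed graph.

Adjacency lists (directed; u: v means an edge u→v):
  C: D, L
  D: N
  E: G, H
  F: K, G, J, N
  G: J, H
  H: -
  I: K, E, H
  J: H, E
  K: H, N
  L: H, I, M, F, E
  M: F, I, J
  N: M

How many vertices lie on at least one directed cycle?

8

A vertex is on a directed cycle iff it belongs to a strongly connected component of size ≥ 2 (or has a self-loop).
The vertices on cycles are {E, F, G, I, J, K, M, N} — 8 in total.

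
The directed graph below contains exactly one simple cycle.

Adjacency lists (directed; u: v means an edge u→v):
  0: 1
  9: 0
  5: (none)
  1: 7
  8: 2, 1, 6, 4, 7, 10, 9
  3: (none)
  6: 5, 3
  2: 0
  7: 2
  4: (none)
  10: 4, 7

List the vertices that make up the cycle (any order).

0, 1, 2, 7

DFS with gray/black marking from 2:
2 gray
  0 gray
    1 gray
      7 gray
        7→2: 2 is gray → back edge
Back edge closes the cycle 2 → 0 → 1 → 7 → 2; its vertices are {0, 1, 2, 7}.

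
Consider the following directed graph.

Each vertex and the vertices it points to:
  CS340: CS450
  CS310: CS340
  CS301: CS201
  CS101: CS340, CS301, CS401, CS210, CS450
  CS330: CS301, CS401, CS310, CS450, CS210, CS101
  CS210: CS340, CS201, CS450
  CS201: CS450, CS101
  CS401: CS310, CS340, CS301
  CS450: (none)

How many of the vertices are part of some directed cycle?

A vertex is on a directed cycle iff it belongs to a strongly connected component of size ≥ 2 (or has a self-loop).
The vertices on cycles are {CS101, CS201, CS210, CS301, CS401} — 5 in total.

5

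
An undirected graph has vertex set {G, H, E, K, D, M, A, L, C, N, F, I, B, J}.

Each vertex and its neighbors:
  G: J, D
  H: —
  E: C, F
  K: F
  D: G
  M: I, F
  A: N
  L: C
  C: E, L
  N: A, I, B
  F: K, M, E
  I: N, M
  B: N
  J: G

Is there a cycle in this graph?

No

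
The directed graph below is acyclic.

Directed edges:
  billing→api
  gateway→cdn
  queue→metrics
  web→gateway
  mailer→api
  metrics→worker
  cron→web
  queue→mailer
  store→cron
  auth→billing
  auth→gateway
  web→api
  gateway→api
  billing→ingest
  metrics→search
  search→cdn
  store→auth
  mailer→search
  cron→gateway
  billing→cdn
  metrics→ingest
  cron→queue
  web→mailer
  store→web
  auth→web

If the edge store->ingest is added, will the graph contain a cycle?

No

Adding store→ingest creates a cycle iff ingest can already reach store.
Explore from ingest: no path reaches store. The graph stays acyclic.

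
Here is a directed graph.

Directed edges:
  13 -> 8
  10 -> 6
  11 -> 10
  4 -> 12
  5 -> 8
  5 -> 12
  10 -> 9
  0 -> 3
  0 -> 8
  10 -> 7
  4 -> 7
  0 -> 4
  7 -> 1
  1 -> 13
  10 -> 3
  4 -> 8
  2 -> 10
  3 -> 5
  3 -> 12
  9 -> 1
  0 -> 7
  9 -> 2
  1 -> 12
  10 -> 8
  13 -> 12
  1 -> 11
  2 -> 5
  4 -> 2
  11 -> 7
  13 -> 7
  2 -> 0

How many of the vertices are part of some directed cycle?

9

A vertex is on a directed cycle iff it belongs to a strongly connected component of size ≥ 2 (or has a self-loop).
The vertices on cycles are {0, 1, 2, 4, 7, 9, 10, 11, 13} — 9 in total.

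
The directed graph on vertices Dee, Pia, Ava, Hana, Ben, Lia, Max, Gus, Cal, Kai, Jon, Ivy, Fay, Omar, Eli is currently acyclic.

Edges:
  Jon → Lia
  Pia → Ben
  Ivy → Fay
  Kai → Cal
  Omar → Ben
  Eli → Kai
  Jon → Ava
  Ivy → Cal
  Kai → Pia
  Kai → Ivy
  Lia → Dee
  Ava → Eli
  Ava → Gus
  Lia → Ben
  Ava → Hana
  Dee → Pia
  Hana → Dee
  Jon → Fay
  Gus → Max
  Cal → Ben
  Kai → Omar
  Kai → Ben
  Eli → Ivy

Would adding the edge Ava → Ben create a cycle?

No

Adding Ava→Ben creates a cycle iff Ben can already reach Ava.
Explore from Ben: no path reaches Ava. The graph stays acyclic.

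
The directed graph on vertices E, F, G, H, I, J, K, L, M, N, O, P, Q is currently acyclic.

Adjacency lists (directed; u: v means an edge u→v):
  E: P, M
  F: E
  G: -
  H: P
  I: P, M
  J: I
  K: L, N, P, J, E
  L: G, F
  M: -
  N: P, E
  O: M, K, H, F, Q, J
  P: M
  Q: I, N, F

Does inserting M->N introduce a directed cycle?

Adding M→N creates a cycle iff N can already reach M.
Path from N: N → E → M.
So N → … → M → N is a cycle.

Yes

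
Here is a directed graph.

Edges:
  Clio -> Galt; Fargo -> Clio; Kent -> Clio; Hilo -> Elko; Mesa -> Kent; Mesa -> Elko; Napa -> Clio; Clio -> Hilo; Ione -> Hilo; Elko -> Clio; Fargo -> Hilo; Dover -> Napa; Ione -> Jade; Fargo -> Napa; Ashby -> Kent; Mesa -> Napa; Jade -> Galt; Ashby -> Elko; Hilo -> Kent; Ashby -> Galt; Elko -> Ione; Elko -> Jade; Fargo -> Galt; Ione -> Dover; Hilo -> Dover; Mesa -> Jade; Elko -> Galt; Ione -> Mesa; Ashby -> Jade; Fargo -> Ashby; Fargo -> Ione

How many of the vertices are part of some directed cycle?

A vertex is on a directed cycle iff it belongs to a strongly connected component of size ≥ 2 (or has a self-loop).
The vertices on cycles are {Clio, Elko, Hilo, Ione, Kent, Mesa, Napa, Dover} — 8 in total.

8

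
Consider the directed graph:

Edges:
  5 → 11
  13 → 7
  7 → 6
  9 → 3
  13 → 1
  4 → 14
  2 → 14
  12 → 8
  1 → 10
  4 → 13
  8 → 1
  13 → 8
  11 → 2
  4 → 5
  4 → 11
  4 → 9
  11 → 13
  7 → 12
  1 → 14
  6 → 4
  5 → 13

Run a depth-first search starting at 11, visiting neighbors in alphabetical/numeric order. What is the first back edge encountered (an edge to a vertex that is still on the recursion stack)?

5→11

DFS from 11 (visiting neighbors in alphabetical/numeric order); mark gray on enter, black on exit:
11 gray
  2 gray
    14 gray
    14 black
  2 black
  13 gray
    1 gray
      10 gray
      10 black
      1→14: 14 black — skip
    1 black
    7 gray
      6 gray
        4 gray
          5 gray
            5→11: 11 is gray → back edge
First back edge: 5 → 11.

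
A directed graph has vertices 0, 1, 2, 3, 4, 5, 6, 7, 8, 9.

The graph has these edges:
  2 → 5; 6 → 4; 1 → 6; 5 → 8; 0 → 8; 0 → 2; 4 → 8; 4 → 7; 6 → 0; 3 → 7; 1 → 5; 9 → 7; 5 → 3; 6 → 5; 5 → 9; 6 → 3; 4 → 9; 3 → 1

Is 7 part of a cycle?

No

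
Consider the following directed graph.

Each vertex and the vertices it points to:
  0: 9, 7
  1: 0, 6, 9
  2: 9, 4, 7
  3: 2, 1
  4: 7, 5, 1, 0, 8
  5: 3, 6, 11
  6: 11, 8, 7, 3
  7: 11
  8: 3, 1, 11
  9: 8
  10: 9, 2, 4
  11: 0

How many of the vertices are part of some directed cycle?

A vertex is on a directed cycle iff it belongs to a strongly connected component of size ≥ 2 (or has a self-loop).
The vertices on cycles are {0, 1, 2, 3, 4, 5, 6, 7, 8, 9, 11} — 11 in total.

11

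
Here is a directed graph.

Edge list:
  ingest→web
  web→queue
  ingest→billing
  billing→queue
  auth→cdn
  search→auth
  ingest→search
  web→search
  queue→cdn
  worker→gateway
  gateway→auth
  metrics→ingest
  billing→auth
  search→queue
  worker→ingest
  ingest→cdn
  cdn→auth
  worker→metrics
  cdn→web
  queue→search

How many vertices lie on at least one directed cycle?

A vertex is on a directed cycle iff it belongs to a strongly connected component of size ≥ 2 (or has a self-loop).
The vertices on cycles are {cdn, web, auth, queue, search} — 5 in total.

5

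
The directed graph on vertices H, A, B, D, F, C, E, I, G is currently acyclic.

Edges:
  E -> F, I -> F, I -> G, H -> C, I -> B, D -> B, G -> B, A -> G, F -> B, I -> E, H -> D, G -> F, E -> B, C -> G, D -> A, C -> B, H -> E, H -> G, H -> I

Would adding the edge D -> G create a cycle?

Adding D→G creates a cycle iff G can already reach D.
Explore from G: no path reaches D. The graph stays acyclic.

No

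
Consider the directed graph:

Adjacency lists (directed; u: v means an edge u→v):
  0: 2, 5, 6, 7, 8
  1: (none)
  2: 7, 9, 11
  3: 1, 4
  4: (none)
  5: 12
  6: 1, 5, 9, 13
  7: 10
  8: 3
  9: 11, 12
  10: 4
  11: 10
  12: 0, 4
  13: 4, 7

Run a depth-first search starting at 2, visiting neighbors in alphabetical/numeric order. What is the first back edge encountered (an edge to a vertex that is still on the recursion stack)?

0→2

DFS from 2 (visiting neighbors in alphabetical/numeric order); mark gray on enter, black on exit:
2 gray
  7 gray
    10 gray
      4 gray
      4 black
    10 black
  7 black
  9 gray
    11 gray
      11→10: 10 black — skip
    11 black
    12 gray
      0 gray
        0→2: 2 is gray → back edge
First back edge: 0 → 2.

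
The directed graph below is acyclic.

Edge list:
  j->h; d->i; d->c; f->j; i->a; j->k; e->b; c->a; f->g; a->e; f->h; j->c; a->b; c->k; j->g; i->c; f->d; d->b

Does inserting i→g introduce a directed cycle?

Adding i→g creates a cycle iff g can already reach i.
Explore from g: no path reaches i. The graph stays acyclic.

No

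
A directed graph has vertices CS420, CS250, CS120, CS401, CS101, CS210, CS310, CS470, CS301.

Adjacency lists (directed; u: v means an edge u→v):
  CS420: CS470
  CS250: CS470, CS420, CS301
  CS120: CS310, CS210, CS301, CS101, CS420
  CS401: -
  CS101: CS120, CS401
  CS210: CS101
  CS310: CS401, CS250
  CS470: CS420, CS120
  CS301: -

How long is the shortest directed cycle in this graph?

2

For each vertex v, BFS finds the shortest path from v back to v.
The shortest such closed walk is CS470 → CS420 → CS470, length 2.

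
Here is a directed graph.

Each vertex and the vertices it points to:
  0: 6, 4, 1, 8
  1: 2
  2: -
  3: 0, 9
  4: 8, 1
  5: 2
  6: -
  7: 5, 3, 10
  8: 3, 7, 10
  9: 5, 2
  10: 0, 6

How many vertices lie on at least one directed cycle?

6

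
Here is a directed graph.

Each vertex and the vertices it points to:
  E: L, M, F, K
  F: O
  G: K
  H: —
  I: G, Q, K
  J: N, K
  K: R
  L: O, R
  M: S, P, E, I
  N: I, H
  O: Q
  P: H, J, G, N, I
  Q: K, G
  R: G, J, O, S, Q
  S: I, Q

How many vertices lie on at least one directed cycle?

A vertex is on a directed cycle iff it belongs to a strongly connected component of size ≥ 2 (or has a self-loop).
The vertices on cycles are {E, G, I, J, K, M, N, O, Q, R, S} — 11 in total.

11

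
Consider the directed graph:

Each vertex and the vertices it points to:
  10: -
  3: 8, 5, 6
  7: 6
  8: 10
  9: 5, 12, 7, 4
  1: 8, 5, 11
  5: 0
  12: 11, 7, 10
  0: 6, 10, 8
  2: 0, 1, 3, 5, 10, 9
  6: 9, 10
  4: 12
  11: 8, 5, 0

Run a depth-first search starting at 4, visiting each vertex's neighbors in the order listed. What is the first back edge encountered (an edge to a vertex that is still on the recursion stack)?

DFS from 4 (visiting each vertex's neighbors in the order listed); mark gray on enter, black on exit:
4 gray
  12 gray
    11 gray
      8 gray
        10 gray
        10 black
      8 black
      5 gray
        0 gray
          6 gray
            9 gray
              9→5: 5 is gray → back edge
First back edge: 9 → 5.

9->5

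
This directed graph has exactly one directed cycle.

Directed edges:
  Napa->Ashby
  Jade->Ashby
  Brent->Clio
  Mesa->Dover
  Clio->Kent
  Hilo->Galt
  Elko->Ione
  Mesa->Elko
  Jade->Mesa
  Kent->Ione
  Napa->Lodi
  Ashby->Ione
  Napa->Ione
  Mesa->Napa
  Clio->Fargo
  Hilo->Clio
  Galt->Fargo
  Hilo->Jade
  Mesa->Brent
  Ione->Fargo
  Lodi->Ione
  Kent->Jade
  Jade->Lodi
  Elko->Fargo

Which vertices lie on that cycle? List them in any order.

DFS with gray/black marking from Jade:
Jade gray
  Lodi gray
    Ione gray
      Fargo gray
      Fargo black
    Ione black
  Lodi black
  Mesa gray
    Dover gray
    Dover black
    Napa gray
      Napa→Ione: Ione black — skip
      Napa→Lodi: Lodi black — skip
      Ashby gray
        Ashby→Ione: Ione black — skip
      Ashby black
    Napa black
    Brent gray
      Clio gray
        Kent gray
          Kent→Jade: Jade is gray → back edge
Back edge closes the cycle Jade → Mesa → Brent → Clio → Kent → Jade; its vertices are {Clio, Jade, Kent, Mesa, Brent}.

Clio, Jade, Kent, Mesa, Brent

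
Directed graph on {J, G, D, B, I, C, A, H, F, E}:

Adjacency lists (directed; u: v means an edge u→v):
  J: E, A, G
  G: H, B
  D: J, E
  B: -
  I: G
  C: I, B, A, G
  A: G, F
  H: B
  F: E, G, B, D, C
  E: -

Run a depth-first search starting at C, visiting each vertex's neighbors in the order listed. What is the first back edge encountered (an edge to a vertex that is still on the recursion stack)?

DFS from C (visiting each vertex's neighbors in the order listed); mark gray on enter, black on exit:
C gray
  I gray
    G gray
      H gray
        B gray
        B black
      H black
      G→B: B black — skip
    G black
  I black
  C→B: B black — skip
  A gray
    A→G: G black — skip
    F gray
      E gray
      E black
      F→G: G black — skip
      F→B: B black — skip
      D gray
        J gray
          J→E: E black — skip
          J→A: A is gray → back edge
First back edge: J → A.

J→A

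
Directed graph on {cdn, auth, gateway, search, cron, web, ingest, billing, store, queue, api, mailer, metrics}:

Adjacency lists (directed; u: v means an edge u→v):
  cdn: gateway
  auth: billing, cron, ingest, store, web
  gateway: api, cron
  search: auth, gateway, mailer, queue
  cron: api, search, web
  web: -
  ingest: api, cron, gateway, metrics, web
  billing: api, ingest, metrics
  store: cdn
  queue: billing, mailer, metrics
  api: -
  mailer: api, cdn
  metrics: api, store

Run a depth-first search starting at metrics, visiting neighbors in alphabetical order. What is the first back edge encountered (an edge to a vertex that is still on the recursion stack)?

DFS from metrics (visiting neighbors in alphabetical order); mark gray on enter, black on exit:
metrics gray
  api gray
  api black
  store gray
    cdn gray
      gateway gray
        gateway→api: api black — skip
        cron gray
          cron→api: api black — skip
          search gray
            auth gray
              billing gray
                billing→api: api black — skip
                ingest gray
                  ingest→api: api black — skip
                  ingest→cron: cron is gray → back edge
First back edge: ingest → cron.

ingest->cron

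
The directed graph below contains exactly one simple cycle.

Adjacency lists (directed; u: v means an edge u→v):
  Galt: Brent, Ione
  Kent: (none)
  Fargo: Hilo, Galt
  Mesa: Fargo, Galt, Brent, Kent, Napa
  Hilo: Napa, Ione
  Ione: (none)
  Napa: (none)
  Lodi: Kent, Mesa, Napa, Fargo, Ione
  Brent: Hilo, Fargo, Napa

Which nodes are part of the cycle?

Galt, Brent, Fargo

DFS with gray/black marking from Brent:
Brent gray
  Hilo gray
    Napa gray
    Napa black
    Ione gray
    Ione black
  Hilo black
  Fargo gray
    Fargo→Hilo: Hilo black — skip
    Galt gray
      Galt→Brent: Brent is gray → back edge
Back edge closes the cycle Brent → Fargo → Galt → Brent; its vertices are {Galt, Brent, Fargo}.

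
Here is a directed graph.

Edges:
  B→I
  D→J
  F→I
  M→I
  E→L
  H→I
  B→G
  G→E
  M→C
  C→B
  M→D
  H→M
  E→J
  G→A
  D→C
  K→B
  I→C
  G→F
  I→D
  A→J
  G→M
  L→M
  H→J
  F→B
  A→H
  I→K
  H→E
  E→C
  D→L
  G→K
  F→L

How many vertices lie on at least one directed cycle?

A vertex is on a directed cycle iff it belongs to a strongly connected component of size ≥ 2 (or has a self-loop).
The vertices on cycles are {A, B, C, D, E, F, G, H, I, K, L, M} — 12 in total.

12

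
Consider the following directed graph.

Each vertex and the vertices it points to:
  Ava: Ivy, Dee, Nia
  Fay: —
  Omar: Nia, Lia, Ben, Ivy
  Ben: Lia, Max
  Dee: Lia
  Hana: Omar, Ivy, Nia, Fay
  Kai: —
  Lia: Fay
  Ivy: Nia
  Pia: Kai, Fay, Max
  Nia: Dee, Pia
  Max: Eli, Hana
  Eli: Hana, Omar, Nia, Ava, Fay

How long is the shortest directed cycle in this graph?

4

For each vertex v, BFS finds the shortest path from v back to v.
The shortest such closed walk is Pia → Max → Eli → Nia → Pia, length 4.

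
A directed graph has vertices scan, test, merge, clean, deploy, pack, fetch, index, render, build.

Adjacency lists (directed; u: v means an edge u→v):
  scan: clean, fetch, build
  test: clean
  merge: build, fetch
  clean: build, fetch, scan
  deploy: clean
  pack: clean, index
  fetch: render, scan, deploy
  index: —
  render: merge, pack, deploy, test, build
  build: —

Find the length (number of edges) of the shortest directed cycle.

For each vertex v, BFS finds the shortest path from v back to v.
The shortest such closed walk is fetch → scan → fetch, length 2.

2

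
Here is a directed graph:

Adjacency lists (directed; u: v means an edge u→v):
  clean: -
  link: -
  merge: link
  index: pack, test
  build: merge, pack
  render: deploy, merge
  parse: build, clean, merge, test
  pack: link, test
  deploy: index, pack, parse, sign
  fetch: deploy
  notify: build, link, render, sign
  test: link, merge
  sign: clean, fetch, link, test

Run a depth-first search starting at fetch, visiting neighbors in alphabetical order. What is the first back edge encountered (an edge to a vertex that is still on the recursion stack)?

DFS from fetch (visiting neighbors in alphabetical order); mark gray on enter, black on exit:
fetch gray
  deploy gray
    index gray
      pack gray
        link gray
        link black
        test gray
          test→link: link black — skip
          merge gray
            merge→link: link black — skip
          merge black
        test black
      pack black
      index→test: test black — skip
    index black
    deploy→pack: pack black — skip
    parse gray
      build gray
        build→merge: merge black — skip
        build→pack: pack black — skip
      build black
      clean gray
      clean black
      parse→merge: merge black — skip
      parse→test: test black — skip
    parse black
    sign gray
      sign→clean: clean black — skip
      sign→fetch: fetch is gray → back edge
First back edge: sign → fetch.

sign->fetch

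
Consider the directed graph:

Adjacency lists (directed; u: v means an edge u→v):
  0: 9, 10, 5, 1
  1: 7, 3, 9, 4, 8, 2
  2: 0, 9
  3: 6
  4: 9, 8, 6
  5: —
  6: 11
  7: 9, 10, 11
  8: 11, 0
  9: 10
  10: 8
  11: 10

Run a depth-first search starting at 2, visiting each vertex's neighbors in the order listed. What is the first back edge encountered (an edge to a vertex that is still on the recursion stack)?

DFS from 2 (visiting each vertex's neighbors in the order listed); mark gray on enter, black on exit:
2 gray
  0 gray
    9 gray
      10 gray
        8 gray
          11 gray
            11→10: 10 is gray → back edge
First back edge: 11 → 10.

11->10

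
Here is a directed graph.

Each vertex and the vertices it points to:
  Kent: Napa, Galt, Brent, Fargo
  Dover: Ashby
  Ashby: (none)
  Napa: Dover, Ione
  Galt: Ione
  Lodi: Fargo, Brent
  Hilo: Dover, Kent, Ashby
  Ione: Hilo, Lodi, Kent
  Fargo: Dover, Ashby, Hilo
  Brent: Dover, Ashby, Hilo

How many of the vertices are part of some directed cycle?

A vertex is on a directed cycle iff it belongs to a strongly connected component of size ≥ 2 (or has a self-loop).
The vertices on cycles are {Galt, Hilo, Ione, Kent, Lodi, Napa, Brent, Fargo} — 8 in total.

8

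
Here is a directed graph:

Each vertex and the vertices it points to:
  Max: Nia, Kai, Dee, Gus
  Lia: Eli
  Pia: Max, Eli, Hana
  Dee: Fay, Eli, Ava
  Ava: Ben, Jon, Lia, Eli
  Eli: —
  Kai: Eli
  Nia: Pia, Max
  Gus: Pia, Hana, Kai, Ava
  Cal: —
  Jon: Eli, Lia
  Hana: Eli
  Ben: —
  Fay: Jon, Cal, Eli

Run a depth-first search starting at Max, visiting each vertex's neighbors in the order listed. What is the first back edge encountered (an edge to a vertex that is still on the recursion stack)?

Pia->Max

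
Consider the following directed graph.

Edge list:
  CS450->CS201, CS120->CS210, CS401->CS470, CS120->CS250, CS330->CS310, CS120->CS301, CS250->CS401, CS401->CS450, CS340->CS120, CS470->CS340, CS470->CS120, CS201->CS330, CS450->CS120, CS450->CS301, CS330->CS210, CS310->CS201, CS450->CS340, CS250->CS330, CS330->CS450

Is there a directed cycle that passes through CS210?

No

CS210 lies on a cycle iff there is a path from CS210 back to itself.
Exploring from CS210, it never reaches itself; equivalently, its strongly connected component is a singleton.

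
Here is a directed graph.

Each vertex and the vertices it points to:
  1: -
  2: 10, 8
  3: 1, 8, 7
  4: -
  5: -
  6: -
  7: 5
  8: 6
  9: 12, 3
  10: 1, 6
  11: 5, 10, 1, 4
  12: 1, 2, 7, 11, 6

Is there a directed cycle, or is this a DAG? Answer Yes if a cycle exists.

No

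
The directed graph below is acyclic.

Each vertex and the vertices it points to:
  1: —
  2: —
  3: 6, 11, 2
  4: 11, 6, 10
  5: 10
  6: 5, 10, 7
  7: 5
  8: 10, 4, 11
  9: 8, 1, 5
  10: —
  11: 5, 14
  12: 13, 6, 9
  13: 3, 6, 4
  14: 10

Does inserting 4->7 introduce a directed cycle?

Adding 4→7 creates a cycle iff 7 can already reach 4.
Explore from 7: no path reaches 4. The graph stays acyclic.

No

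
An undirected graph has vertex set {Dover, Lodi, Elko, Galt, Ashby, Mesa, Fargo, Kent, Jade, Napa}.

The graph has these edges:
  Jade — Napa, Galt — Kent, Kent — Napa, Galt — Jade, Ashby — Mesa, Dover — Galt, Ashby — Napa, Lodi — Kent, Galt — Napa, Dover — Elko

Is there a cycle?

DFS, tracking each vertex's parent; an edge to a visited non-parent vertex closes a cycle.
Start from Elko:
visit Elko (parent –)
  visit Dover (parent Elko)
    visit Galt (parent Dover)
      Galt–Dover: parent, skip
      visit Napa (parent Galt)
        Napa–Galt: parent, skip
        visit Ashby (parent Napa)
          visit Mesa (parent Ashby)
            Mesa–Ashby: parent, skip
          Ashby–Napa: parent, skip
        visit Kent (parent Napa)
          Kent–Galt: Galt visited and ≠ parent → cycle
Cycle: Galt – Napa – Kent – Galt.

Yes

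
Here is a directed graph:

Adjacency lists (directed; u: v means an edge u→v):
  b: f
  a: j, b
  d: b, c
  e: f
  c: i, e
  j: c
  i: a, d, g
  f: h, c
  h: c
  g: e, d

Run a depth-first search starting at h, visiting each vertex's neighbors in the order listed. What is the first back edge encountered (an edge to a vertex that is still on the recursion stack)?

j->c

DFS from h (visiting each vertex's neighbors in the order listed); mark gray on enter, black on exit:
h gray
  c gray
    i gray
      a gray
        j gray
          j→c: c is gray → back edge
First back edge: j → c.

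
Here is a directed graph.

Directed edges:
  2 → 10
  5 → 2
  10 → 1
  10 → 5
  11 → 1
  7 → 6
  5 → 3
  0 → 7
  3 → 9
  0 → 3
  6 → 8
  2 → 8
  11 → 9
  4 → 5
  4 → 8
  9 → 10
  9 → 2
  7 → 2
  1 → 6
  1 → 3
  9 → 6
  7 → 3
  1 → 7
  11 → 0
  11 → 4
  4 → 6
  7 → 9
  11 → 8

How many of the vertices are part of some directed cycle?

A vertex is on a directed cycle iff it belongs to a strongly connected component of size ≥ 2 (or has a self-loop).
The vertices on cycles are {1, 2, 3, 5, 7, 9, 10} — 7 in total.

7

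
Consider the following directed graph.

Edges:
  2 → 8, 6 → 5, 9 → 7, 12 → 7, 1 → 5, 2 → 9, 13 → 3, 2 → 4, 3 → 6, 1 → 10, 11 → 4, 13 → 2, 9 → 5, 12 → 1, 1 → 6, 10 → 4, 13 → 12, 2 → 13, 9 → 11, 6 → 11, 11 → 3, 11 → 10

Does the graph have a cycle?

DFS with white/gray/black marking, starting from 8:
8 gray
8 black
1 gray
  10 gray
    4 gray
    4 black
  10 black
  6 gray
    11 gray
      11→10: 10 black — skip
      3 gray
        3→6: 6 is gray → back edge
Back edge found, so a cycle exists: 6 → 11 → 3 → 6.

Yes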